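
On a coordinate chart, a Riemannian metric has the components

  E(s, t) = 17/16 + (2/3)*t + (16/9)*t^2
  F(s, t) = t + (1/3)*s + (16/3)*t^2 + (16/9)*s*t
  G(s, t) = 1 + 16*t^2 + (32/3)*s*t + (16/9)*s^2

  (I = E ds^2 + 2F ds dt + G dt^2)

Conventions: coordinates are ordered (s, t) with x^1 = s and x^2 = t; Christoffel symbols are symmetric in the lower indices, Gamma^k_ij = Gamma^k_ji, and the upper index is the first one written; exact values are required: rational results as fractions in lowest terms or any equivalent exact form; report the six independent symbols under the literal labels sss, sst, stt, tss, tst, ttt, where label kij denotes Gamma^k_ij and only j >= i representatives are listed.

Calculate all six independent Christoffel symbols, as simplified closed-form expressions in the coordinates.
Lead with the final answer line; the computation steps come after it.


Answer: Gamma_sss = 0, Gamma_sst = (256*t + 48)/(256*s^2 + 1536*s*t + 2560*t^2 + 96*t + 153), Gamma_stt = (768*t + 144)/(256*s^2 + 1536*s*t + 2560*t^2 + 96*t + 153), Gamma_tss = 0, Gamma_tst = (256*s + 768*t)/(256*s^2 + 1536*s*t + 2560*t^2 + 96*t + 153), Gamma_ttt = (768*s + 2304*t)/(256*s^2 + 1536*s*t + 2560*t^2 + 96*t + 153)

E = 17/16 + (2/3)*t + (16/9)*t^2; F = t + (1/3)*s + (16/3)*t^2 + (16/9)*s*t; G = 1 + 16*t^2 + (32/3)*s*t + (16/9)*s^2
Gamma^k_ij = (1/2) g^{kl} (d_i g_jl + d_j g_il - d_l g_ij), with g^inv = (1/(EG-F^2)) [[G, -F], [-F, E]]
first partials: E_s = 0, E_t = 2/3 + (32/9)*t, F_s = 1/3 + (16/9)*t, F_t = 1 + (32/3)*t + (16/9)*s, G_s = (32/3)*t + (32/9)*s, G_t = 32*t + (32/3)*s
D = EG - F^2 = 17/16 + (2/3)*t + (160/9)*t^2 + (32/3)*s*t + (16/9)*s^2
expanded: Gamma^s_ss = (G E_s - 2F F_s + F E_t)/(2D), Gamma^s_st = (G E_t - F G_s)/(2D), Gamma^s_tt = (2G F_t - G G_s - F G_t)/(2D), Gamma^t_ss = (2E F_s - E E_t - F E_s)/(2D), Gamma^t_st = (E G_s - F E_t)/(2D), Gamma^t_tt = (E G_t - 2F F_t + F G_s)/(2D); substitute and cancel common factors


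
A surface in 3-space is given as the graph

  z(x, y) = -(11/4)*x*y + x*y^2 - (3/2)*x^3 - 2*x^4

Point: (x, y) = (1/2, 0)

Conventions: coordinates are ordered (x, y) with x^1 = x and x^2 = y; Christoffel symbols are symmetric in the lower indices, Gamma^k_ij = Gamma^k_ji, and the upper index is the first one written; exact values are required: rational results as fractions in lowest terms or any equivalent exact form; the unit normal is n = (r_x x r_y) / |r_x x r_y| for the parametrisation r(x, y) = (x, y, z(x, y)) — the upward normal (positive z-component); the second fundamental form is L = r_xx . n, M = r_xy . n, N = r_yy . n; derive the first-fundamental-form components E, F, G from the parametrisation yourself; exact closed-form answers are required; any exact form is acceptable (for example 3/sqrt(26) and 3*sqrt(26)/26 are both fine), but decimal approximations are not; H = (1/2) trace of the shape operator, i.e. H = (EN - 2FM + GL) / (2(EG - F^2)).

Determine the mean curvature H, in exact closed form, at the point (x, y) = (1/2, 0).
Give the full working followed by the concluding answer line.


z_x = -17/8, z_y = -11/8, z_xx = -21/2, z_xy = -11/4, z_yy = 1
E = 353/64, F = 187/64, G = 185/64; answer radicand W^2 = 237/32
unnormalised second-form numerators: l = -21/2, m = -11/4, n = 1; L = l/sqrt(237/32), and similarly M = m/sqrt(W^2), N = n/sqrt(W^2)
H = (E*n - 2*F*m + G*l) / (2*(EG - F^2)*sqrt(W^2)); E*n - 2*F*m + G*l = -561/64, EG - F^2 = 237/32, so H = (-187/316)/sqrt(237/32)

Answer: H = -187*sqrt(474)/18723


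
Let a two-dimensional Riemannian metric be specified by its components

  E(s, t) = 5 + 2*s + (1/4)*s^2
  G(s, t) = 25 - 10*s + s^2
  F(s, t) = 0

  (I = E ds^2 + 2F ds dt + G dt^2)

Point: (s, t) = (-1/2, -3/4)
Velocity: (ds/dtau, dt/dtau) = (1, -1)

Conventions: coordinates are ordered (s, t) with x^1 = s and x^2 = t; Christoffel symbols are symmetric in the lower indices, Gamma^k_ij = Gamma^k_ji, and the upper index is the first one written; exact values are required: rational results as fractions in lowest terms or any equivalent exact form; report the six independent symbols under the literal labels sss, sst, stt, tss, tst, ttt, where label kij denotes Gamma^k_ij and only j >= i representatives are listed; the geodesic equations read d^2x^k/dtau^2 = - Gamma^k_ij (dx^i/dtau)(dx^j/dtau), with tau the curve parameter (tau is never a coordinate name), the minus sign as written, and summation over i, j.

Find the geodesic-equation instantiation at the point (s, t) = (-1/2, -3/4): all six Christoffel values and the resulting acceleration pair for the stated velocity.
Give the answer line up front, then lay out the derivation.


Answer: Gamma_sss = 14/65, Gamma_sst = 0, Gamma_stt = 88/65, Gamma_tss = 0, Gamma_tst = -2/11, Gamma_ttt = 0; accelerations (d^2s/dtau^2, d^2t/dtau^2) = (-102/65, -4/11)

E = 65/16, F = 0, G = 121/4 at the point
E_s = 7/4, E_t = 0, F_s = 0, F_t = 0, G_s = -11, G_t = 0
EG - F^2 = 7865/64;  g^inv = (64/7865) * [[121/4, 0], [0, 65/16]]
first-kind symbols [ij,l] = (1/2)(d_i g_jl + d_j g_il - d_l g_ij): [ss,s] = E_s/2 = 7/8, [ss,t] = F_s - E_t/2 = 0, [st,s] = E_t/2 = 0, [st,t] = G_s/2 = -11/2, [tt,s] = F_t - G_s/2 = 11/2, [tt,t] = G_t/2 = 0
Gamma^s_ij = (G*[ij,s] - F*[ij,t])/(EG - F^2), Gamma^t_ij = (E*[ij,t] - F*[ij,s])/(EG - F^2)
Gamma_sss = 14/65, Gamma_sst = 0, Gamma_stt = 88/65, Gamma_tss = 0, Gamma_tst = -2/11, Gamma_ttt = 0
d^2s/dtau^2 = -(Gamma_sss*(1)^2 + 2*Gamma_sst*(1)*(-1) + Gamma_stt*(-1)^2) = -102/65
d^2t/dtau^2 = -(Gamma_tss*(1)^2 + 2*Gamma_tst*(1)*(-1) + Gamma_ttt*(-1)^2) = -4/11


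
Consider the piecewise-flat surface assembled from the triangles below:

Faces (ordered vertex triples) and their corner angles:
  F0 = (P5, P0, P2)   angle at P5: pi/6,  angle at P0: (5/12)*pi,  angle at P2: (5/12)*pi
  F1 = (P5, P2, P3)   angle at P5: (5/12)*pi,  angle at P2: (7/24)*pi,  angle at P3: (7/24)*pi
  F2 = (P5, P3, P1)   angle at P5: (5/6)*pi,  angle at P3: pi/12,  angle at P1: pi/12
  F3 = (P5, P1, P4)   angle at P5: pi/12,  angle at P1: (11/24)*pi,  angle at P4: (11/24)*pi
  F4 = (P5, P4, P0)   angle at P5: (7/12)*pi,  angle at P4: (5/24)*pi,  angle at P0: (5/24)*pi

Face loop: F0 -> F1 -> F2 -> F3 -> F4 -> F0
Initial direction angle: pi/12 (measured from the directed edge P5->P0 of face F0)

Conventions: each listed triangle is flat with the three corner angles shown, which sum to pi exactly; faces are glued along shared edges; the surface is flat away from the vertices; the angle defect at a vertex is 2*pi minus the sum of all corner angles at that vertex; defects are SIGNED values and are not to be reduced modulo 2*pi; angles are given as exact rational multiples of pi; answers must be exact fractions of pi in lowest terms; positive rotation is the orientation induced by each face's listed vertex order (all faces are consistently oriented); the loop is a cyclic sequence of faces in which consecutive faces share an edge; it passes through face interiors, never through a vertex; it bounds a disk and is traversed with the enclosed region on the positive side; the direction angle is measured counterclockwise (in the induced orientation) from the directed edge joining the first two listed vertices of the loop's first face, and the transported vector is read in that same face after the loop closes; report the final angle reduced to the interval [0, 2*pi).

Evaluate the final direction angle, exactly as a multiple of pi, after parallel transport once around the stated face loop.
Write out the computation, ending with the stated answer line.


enclosed vertex P5: corner angles sum to (25/12)*pi, defect = 2*pi - (25/12)*pi = -pi/12
transport around the loop rotates by the sum of enclosed defects; add to the initial angle mod 2*pi
final angle = pi/12 - pi/12 = 0 (mod 2*pi)

Answer: final direction angle = 0


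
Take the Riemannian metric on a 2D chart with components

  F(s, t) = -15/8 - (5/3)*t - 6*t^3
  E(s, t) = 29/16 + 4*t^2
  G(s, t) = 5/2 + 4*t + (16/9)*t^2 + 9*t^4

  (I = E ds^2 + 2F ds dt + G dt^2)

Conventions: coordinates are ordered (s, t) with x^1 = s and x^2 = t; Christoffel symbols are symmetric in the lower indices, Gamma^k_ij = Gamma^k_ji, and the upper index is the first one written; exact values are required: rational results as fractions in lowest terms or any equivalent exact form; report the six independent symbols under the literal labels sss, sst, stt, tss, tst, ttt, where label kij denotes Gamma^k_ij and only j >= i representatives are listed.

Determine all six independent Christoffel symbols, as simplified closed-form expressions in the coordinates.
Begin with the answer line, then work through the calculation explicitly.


Answer: Gamma_sss = (-13824*t^4 - 3840*t^2 - 4320*t)/(1972*t^4 - 3744*t^3 + 6016*t^2 + 576*t + 585), Gamma_sst = (20736*t^5 + 4096*t^3 + 9216*t^2 + 5760*t)/(1972*t^4 - 3744*t^3 + 6016*t^2 + 576*t + 585), Gamma_stt = (-31104*t^6 - 3648*t^4 - 15120*t^3 - 25920*t^2 - 240)/(1972*t^4 - 3744*t^3 + 6016*t^2 + 576*t + 585), Gamma_tss = (-9216*t^3 - 4176*t)/(1972*t^4 - 3744*t^3 + 6016*t^2 + 576*t + 585), Gamma_tst = (13824*t^4 + 3840*t^2 + 4320*t)/(1972*t^4 - 3744*t^3 + 6016*t^2 + 576*t + 585), Gamma_ttt = (-20736*t^5 - 152*t^3 - 14832*t^2 + 256*t + 288)/(1972*t^4 - 3744*t^3 + 6016*t^2 + 576*t + 585)

E = 29/16 + 4*t^2; F = -15/8 - (5/3)*t - 6*t^3; G = 5/2 + 4*t + (16/9)*t^2 + 9*t^4
Gamma^k_ij = (1/2) g^{kl} (d_i g_jl + d_j g_il - d_l g_ij), with g^inv = (1/(EG-F^2)) [[G, -F], [-F, E]]
first partials: E_s = 0, E_t = 8*t, F_s = 0, F_t = -5/3 - 18*t^2, G_s = 0, G_t = 4 + (32/9)*t + 36*t^3
D = EG - F^2 = 65/64 + t + (94/9)*t^2 - (13/2)*t^3 + (493/144)*t^4
expanded: Gamma^s_ss = (G E_s - 2F F_s + F E_t)/(2D), Gamma^s_st = (G E_t - F G_s)/(2D), Gamma^s_tt = (2G F_t - G G_s - F G_t)/(2D), Gamma^t_ss = (2E F_s - E E_t - F E_s)/(2D), Gamma^t_st = (E G_s - F E_t)/(2D), Gamma^t_tt = (E G_t - 2F F_t + F G_s)/(2D); substitute and cancel common factors


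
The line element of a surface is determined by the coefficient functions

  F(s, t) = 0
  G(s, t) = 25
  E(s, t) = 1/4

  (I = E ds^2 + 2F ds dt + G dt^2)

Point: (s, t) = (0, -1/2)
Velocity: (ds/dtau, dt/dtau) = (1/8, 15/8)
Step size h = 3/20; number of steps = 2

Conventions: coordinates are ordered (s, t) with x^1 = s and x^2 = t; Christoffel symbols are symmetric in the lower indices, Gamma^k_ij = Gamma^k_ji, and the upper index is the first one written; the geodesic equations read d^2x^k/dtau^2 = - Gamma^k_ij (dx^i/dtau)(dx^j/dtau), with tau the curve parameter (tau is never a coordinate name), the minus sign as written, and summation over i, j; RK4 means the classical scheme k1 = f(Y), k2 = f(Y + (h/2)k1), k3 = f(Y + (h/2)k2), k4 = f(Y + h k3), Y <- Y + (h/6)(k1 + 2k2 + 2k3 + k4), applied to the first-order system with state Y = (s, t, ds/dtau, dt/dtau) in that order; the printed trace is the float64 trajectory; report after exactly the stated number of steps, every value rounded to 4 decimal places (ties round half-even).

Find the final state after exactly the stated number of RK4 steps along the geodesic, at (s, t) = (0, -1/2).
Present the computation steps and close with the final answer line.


f(Y) = (ds/dtau, dt/dtau, -Gamma^s_ij Y'^i Y'^j, -Gamma^t_ij Y'^i Y'^j) with the Gammas evaluated at the stage position; h = 0.150000; intermediate values shown to 6 dp
step 0: s = 0.0000, t = -0.5000, ds/dtau = 0.1250, dt/dtau = 1.8750
step 1:
  k1: at (s, t) = (0.000000, -0.500000), (ds/dtau, dt/dtau) = (0.125000, 1.875000); Gamma_sss = 0.000000, Gamma_sst = 0.000000, Gamma_stt = 0.000000, Gamma_tss = 0.000000, Gamma_tst = 0.000000, Gamma_ttt = 0.000000; k1 = (0.125000, 1.875000, 0.000000, 0.000000)
  k2: at (s, t) = (0.009375, -0.359375), (ds/dtau, dt/dtau) = (0.125000, 1.875000); Gamma_sss = 0.000000, Gamma_sst = 0.000000, Gamma_stt = 0.000000, Gamma_tss = 0.000000, Gamma_tst = 0.000000, Gamma_ttt = 0.000000; k2 = (0.125000, 1.875000, 0.000000, 0.000000)
  k3: at (s, t) = (0.009375, -0.359375), (ds/dtau, dt/dtau) = (0.125000, 1.875000); Gamma_sss = 0.000000, Gamma_sst = 0.000000, Gamma_stt = 0.000000, Gamma_tss = 0.000000, Gamma_tst = 0.000000, Gamma_ttt = 0.000000; k3 = (0.125000, 1.875000, 0.000000, 0.000000)
  k4: at (s, t) = (0.018750, -0.218750), (ds/dtau, dt/dtau) = (0.125000, 1.875000); Gamma_sss = 0.000000, Gamma_sst = 0.000000, Gamma_stt = 0.000000, Gamma_tss = 0.000000, Gamma_tst = 0.000000, Gamma_ttt = 0.000000; k4 = (0.125000, 1.875000, 0.000000, 0.000000)
  Y <- Y + (h/6)(k1 + 2k2 + 2k3 + k4): s = 0.0187, t = -0.2188, ds/dtau = 0.1250, dt/dtau = 1.8750
step 2:
  k1: at (s, t) = (0.018750, -0.218750), (ds/dtau, dt/dtau) = (0.125000, 1.875000); Gamma_sss = 0.000000, Gamma_sst = 0.000000, Gamma_stt = 0.000000, Gamma_tss = 0.000000, Gamma_tst = 0.000000, Gamma_ttt = 0.000000; k1 = (0.125000, 1.875000, 0.000000, 0.000000)
  k2: at (s, t) = (0.028125, -0.078125), (ds/dtau, dt/dtau) = (0.125000, 1.875000); Gamma_sss = 0.000000, Gamma_sst = 0.000000, Gamma_stt = 0.000000, Gamma_tss = 0.000000, Gamma_tst = 0.000000, Gamma_ttt = 0.000000; k2 = (0.125000, 1.875000, 0.000000, 0.000000)
  k3: at (s, t) = (0.028125, -0.078125), (ds/dtau, dt/dtau) = (0.125000, 1.875000); Gamma_sss = 0.000000, Gamma_sst = 0.000000, Gamma_stt = 0.000000, Gamma_tss = 0.000000, Gamma_tst = 0.000000, Gamma_ttt = 0.000000; k3 = (0.125000, 1.875000, 0.000000, 0.000000)
  k4: at (s, t) = (0.037500, 0.062500), (ds/dtau, dt/dtau) = (0.125000, 1.875000); Gamma_sss = 0.000000, Gamma_sst = 0.000000, Gamma_stt = 0.000000, Gamma_tss = 0.000000, Gamma_tst = 0.000000, Gamma_ttt = 0.000000; k4 = (0.125000, 1.875000, 0.000000, 0.000000)
  Y <- Y + (h/6)(k1 + 2k2 + 2k3 + k4): s = 0.0375, t = 0.0625, ds/dtau = 0.1250, dt/dtau = 1.8750

Answer: s = 0.0375, t = 0.0625, ds/dtau = 0.1250, dt/dtau = 1.8750


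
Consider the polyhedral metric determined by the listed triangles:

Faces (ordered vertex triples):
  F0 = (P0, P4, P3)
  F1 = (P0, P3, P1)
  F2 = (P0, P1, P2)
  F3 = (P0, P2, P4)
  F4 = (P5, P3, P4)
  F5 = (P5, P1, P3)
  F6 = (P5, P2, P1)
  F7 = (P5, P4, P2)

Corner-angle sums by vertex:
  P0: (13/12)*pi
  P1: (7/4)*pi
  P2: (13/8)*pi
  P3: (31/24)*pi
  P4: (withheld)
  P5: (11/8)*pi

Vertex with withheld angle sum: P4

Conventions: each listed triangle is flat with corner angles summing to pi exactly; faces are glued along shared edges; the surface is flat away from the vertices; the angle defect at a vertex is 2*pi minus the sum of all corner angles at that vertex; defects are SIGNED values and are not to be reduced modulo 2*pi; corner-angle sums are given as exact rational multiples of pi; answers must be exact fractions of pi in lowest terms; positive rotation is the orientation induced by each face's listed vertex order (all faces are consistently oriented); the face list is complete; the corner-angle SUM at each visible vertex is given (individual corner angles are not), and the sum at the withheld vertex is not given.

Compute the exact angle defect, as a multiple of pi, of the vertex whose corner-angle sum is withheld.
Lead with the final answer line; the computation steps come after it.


Answer: defect(P4) = (9/8)*pi

V = 6, E = 12, F = 8; chi = V - E + F = 2
Gauss-Bonnet: total defect = 2*pi*chi = 4*pi; visible defects sum to (23/8)*pi


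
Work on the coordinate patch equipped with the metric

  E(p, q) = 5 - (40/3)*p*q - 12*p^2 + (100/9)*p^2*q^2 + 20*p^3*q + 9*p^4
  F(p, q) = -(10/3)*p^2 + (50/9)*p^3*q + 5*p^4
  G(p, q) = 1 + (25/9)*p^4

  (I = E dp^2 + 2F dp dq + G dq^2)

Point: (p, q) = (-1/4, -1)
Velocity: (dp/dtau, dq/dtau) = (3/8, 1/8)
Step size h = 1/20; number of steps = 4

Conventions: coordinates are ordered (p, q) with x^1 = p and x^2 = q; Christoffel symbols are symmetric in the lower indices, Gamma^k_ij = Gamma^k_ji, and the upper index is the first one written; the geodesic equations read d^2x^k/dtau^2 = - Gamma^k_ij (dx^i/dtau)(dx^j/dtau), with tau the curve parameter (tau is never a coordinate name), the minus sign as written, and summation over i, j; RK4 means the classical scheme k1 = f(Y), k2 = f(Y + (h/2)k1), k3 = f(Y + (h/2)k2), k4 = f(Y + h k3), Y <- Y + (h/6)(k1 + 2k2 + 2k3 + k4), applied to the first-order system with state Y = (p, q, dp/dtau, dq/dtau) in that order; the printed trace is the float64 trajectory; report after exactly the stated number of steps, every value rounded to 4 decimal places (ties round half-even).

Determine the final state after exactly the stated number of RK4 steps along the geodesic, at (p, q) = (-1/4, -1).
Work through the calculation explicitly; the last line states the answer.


f(Y) = (dp/dtau, dq/dtau, -Gamma^p_ij Y'^i Y'^j, -Gamma^q_ij Y'^i Y'^j) with the Gammas evaluated at the stage position; h = 0.050000; intermediate values shown to 6 dp
step 0: p = -0.2500, q = -1.0000, dp/dtau = 0.3750, dq/dtau = 0.1250
step 1:
  k1: at (p, q) = (-0.250000, -1.000000), (dp/dtau, dq/dtau) = (0.375000, 0.125000); Gamma_ppp = 2.402821, Gamma_ppq = 0.414279, Gamma_pqq = 0.000000, Gamma_qpp = -0.255619, Gamma_qpq = -0.044072, Gamma_qqq = 0.000000; k1 = (0.375000, 0.125000, -0.376735, 0.040078)
  k2: at (p, q) = (-0.240625, -0.996875), (dp/dtau, dq/dtau) = (0.365582, 0.126002); Gamma_ppp = 2.371753, Gamma_ppq = 0.399093, Gamma_pqq = 0.000000, Gamma_qpp = -0.222919, Gamma_qpq = -0.037510, Gamma_qqq = 0.000000; k2 = (0.365582, 0.126002, -0.353752, 0.033249)
  k3: at (p, q) = (-0.240860, -0.996850), (dp/dtau, dq/dtau) = (0.366156, 0.125831); Gamma_ppp = 2.372426, Gamma_ppq = 0.399486, Gamma_pqq = 0.000000, Gamma_qpp = -0.223659, Gamma_qpq = -0.037661, Gamma_qqq = 0.000000; k3 = (0.366156, 0.125831, -0.354884, 0.033456)
  k4: at (p, q) = (-0.231692, -0.993708), (dp/dtau, dq/dtau) = (0.357256, 0.126673); Gamma_ppp = 2.336952, Gamma_ppq = 0.383804, Gamma_pqq = 0.000000, Gamma_qpp = -0.195131, Gamma_qpq = -0.032047, Gamma_qqq = 0.000000; k4 = (0.357256, 0.126673, -0.333007, 0.027805)
  Y <- Y + (h/6)(k1 + 2k2 + 2k3 + k4): p = -0.2317, q = -0.9937, dp/dtau = 0.3573, dq/dtau = 0.1267
step 2:
  k1: at (p, q) = (-0.231702, -0.993706), (dp/dtau, dq/dtau) = (0.357275, 0.126677); Gamma_ppp = 2.336982, Gamma_ppq = 0.383822, Gamma_pqq = 0.000000, Gamma_qpp = -0.195158, Gamma_qpq = -0.032052, Gamma_qqq = 0.000000; k1 = (0.357275, 0.126677, -0.333047, 0.027812)
  k2: at (p, q) = (-0.222770, -0.990539), (dp/dtau, dq/dtau) = (0.348949, 0.127373); Gamma_ppp = 2.298401, Gamma_ppq = 0.367953, Gamma_pqq = 0.000000, Gamma_qpp = -0.170408, Gamma_qpq = -0.027281, Gamma_qqq = 0.000000; k2 = (0.348949, 0.127373, -0.312574, 0.023175)
  k3: at (p, q) = (-0.222979, -0.990521), (dp/dtau, dq/dtau) = (0.349461, 0.127257); Gamma_ppp = 2.299171, Gamma_ppq = 0.368325, Gamma_pqq = 0.000000, Gamma_qpp = -0.170930, Gamma_qpq = -0.027383, Gamma_qqq = 0.000000; k3 = (0.349461, 0.127257, -0.313541, 0.023310)
  k4: at (p, q) = (-0.214229, -0.987343), (dp/dtau, dq/dtau) = (0.341598, 0.127843); Gamma_ppp = 2.258419, Gamma_ppq = 0.352393, Gamma_pqq = 0.000000, Gamma_qpp = -0.149273, Gamma_qpq = -0.023292, Gamma_qqq = 0.000000; k4 = (0.341598, 0.127843, -0.294311, 0.019453)
  Y <- Y + (h/6)(k1 + 2k2 + 2k3 + k4): p = -0.2142, q = -0.9873, dp/dtau = 0.3416, dq/dtau = 0.1278
step 3:
  k1: at (p, q) = (-0.214238, -0.987341), (dp/dtau, dq/dtau) = (0.341612, 0.127846); Gamma_ppp = 2.258452, Gamma_ppq = 0.352409, Gamma_pqq = 0.000000, Gamma_qpp = -0.149292, Gamma_qpq = -0.023296, Gamma_qqq = 0.000000; k1 = (0.341612, 0.127846, -0.294340, 0.019457)
  k2: at (p, q) = (-0.205698, -0.984145), (dp/dtau, dq/dtau) = (0.334253, 0.128332); Gamma_ppp = 2.216377, Gamma_ppq = 0.336609, Gamma_pqq = 0.000000, Gamma_qpp = -0.130435, Gamma_qpq = -0.019810, Gamma_qqq = 0.000000; k2 = (0.334253, 0.128332, -0.276503, 0.016272)
  k3: at (p, q) = (-0.205882, -0.984132), (dp/dtau, dq/dtau) = (0.334699, 0.128253); Gamma_ppp = 2.217151, Gamma_ppq = 0.336949, Gamma_pqq = 0.000000, Gamma_qpp = -0.130804, Gamma_qpq = -0.019879, Gamma_qqq = 0.000000; k3 = (0.334699, 0.128253, -0.277301, 0.016360)
  k4: at (p, q) = (-0.197503, -0.980928), (dp/dtau, dq/dtau) = (0.327747, 0.128664); Gamma_ppp = 2.174241, Gamma_ppq = 0.321317, Gamma_pqq = 0.000000, Gamma_qpp = -0.114253, Gamma_qpq = -0.016885, Gamma_qqq = 0.000000; k4 = (0.327747, 0.128664, -0.260652, 0.013697)
  Y <- Y + (h/6)(k1 + 2k2 + 2k3 + k4): p = -0.1975, q = -0.9809, dp/dtau = 0.3278, dq/dtau = 0.1287
step 4:
  k1: at (p, q) = (-0.197511, -0.980927), (dp/dtau, dq/dtau) = (0.327757, 0.128666); Gamma_ppp = 2.174273, Gamma_ppq = 0.321332, Gamma_pqq = 0.000000, Gamma_qpp = -0.114267, Gamma_qpq = -0.016887, Gamma_qqq = 0.000000; k1 = (0.327757, 0.128666, -0.260672, 0.013699)
  k2: at (p, q) = (-0.189317, -0.977710), (dp/dtau, dq/dtau) = (0.321240, 0.129009); Gamma_ppp = 2.131086, Gamma_ppq = 0.305997, Gamma_pqq = 0.000000, Gamma_qpp = -0.099805, Gamma_qpq = -0.014331, Gamma_qqq = 0.000000; k2 = (0.321240, 0.129009, -0.245280, 0.011487)
  k3: at (p, q) = (-0.189480, -0.977701), (dp/dtau, dq/dtau) = (0.321625, 0.128953); Gamma_ppp = 2.131817, Gamma_ppq = 0.306299, Gamma_pqq = 0.000000, Gamma_qpp = -0.100067, Gamma_qpq = -0.014378, Gamma_qqq = 0.000000; k3 = (0.321625, 0.128953, -0.245928, 0.011544)
  k4: at (p, q) = (-0.181430, -0.974479), (dp/dtau, dq/dtau) = (0.315460, 0.129243); Gamma_ppp = 2.088580, Gamma_ppq = 0.291249, Gamma_pqq = 0.000000, Gamma_qpp = -0.087339, Gamma_qpq = -0.012179, Gamma_qqq = 0.000000; k4 = (0.315460, 0.129243, -0.231595, 0.009685)
  Y <- Y + (h/6)(k1 + 2k2 + 2k3 + k4): p = -0.1814, q = -0.9745, dp/dtau = 0.3155, dq/dtau = 0.1292

Answer: p = -0.1814, q = -0.9745, dp/dtau = 0.3155, dq/dtau = 0.1292


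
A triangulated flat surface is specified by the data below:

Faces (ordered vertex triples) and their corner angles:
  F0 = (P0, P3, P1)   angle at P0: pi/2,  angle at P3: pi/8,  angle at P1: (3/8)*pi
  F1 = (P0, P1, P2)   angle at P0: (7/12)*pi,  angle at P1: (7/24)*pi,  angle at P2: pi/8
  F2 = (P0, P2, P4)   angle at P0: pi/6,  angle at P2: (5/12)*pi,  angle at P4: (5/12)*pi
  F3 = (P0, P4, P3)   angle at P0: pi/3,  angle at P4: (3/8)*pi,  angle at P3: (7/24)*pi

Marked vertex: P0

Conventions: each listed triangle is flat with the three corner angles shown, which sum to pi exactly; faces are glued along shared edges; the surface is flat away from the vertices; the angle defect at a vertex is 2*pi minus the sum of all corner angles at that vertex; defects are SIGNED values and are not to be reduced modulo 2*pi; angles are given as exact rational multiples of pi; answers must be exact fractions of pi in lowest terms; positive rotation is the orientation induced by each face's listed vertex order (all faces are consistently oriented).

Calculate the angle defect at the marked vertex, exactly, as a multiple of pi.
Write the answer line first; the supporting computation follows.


Answer: defect(P0) = (5/12)*pi

Sum of corner angles at P0: (19/12)*pi
defect = 2*pi - (19/12)*pi


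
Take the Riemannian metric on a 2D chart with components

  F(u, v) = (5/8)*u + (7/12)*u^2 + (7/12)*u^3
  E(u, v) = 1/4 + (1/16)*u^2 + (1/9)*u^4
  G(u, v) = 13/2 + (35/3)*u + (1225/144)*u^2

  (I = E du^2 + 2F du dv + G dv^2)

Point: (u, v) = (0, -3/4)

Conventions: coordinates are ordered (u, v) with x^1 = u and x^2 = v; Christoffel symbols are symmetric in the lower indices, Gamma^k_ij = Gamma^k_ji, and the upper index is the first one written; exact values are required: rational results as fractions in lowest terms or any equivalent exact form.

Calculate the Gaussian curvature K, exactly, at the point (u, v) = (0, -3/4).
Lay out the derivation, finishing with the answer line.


E = 1/4, F = 0, G = 13/2, EG - F^2 = 13/8 at the point
E_u = 0, E_v = 0, F_u = 5/8, F_v = 0, G_u = 35/3, G_v = 0
E_vv = 0, F_uv = 0, G_uu = 1225/72
By Brioschi, K is (det M1 - det M2) divided by (EG - F^2) squared.
M1 = [[-E_vv/2 + F_uv - G_uu/2, E_u/2, F_u - E_v/2], [F_v - G_u/2, E, F], [G_v/2, F, G]] = [[-1225/144, 0, 5/8], [-35/6, 1/4, 0], [0, 0, 13/2]]; det M1 = -15925/1152
M2 = [[0, E_v/2, G_u/2], [E_v/2, E, F], [G_u/2, F, G]] = [[0, 0, 35/6], [0, 1/4, 0], [35/6, 0, 13/2]]; det M2 = -1225/144
det M1 - det M2 = -6125/1152; K = -6125/1152 / (13/8)^2 = -6125/3042

Answer: K = -6125/3042


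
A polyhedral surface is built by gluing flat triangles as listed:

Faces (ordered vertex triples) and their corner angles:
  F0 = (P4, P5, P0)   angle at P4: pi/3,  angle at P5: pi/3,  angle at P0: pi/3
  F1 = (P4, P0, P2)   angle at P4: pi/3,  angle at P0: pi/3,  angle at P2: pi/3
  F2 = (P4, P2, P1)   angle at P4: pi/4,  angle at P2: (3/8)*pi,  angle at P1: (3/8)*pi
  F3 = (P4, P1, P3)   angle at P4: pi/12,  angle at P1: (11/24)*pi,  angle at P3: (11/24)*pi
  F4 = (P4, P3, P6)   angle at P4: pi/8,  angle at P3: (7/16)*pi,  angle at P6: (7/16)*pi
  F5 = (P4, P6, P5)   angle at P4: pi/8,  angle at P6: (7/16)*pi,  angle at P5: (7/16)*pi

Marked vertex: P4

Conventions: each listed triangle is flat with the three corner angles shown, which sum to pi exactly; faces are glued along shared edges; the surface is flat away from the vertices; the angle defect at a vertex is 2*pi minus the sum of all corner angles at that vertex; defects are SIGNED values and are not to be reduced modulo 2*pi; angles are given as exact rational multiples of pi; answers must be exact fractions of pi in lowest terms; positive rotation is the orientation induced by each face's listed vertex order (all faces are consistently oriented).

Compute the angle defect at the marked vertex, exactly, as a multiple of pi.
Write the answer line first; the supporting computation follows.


Answer: defect(P4) = (3/4)*pi

Sum of corner angles at P4: (5/4)*pi
defect = 2*pi - (5/4)*pi


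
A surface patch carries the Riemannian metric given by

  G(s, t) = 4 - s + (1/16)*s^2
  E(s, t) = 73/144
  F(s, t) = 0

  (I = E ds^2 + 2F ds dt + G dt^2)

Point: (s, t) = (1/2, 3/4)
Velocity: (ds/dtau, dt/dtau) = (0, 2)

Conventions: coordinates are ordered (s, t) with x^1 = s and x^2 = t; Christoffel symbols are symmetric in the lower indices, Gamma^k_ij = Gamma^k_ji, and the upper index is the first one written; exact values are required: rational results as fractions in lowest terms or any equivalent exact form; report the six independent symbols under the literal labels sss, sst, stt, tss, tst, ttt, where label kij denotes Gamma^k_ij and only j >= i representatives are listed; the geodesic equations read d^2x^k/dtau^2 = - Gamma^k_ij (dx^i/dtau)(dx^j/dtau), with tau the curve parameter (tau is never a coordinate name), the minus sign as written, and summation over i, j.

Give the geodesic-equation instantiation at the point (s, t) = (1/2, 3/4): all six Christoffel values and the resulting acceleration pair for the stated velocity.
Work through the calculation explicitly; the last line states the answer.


E = 73/144, F = 0, G = 225/64 at the point
E_s = 0, E_t = 0, F_s = 0, F_t = 0, G_s = -15/16, G_t = 0
EG - F^2 = 1825/1024;  g^inv = (1024/1825) * [[225/64, 0], [0, 73/144]]
first-kind symbols [ij,l] = (1/2)(d_i g_jl + d_j g_il - d_l g_ij): [ss,s] = E_s/2 = 0, [ss,t] = F_s - E_t/2 = 0, [st,s] = E_t/2 = 0, [st,t] = G_s/2 = -15/32, [tt,s] = F_t - G_s/2 = 15/32, [tt,t] = G_t/2 = 0
Gamma^s_ij = (G*[ij,s] - F*[ij,t])/(EG - F^2), Gamma^t_ij = (E*[ij,t] - F*[ij,s])/(EG - F^2)
Gamma_sss = 0, Gamma_sst = 0, Gamma_stt = 135/146, Gamma_tss = 0, Gamma_tst = -2/15, Gamma_ttt = 0
d^2s/dtau^2 = -(Gamma_sss*(0)^2 + 2*Gamma_sst*(0)*(2) + Gamma_stt*(2)^2) = -270/73
d^2t/dtau^2 = -(Gamma_tss*(0)^2 + 2*Gamma_tst*(0)*(2) + Gamma_ttt*(2)^2) = 0

Answer: Gamma_sss = 0, Gamma_sst = 0, Gamma_stt = 135/146, Gamma_tss = 0, Gamma_tst = -2/15, Gamma_ttt = 0; accelerations (d^2s/dtau^2, d^2t/dtau^2) = (-270/73, 0)


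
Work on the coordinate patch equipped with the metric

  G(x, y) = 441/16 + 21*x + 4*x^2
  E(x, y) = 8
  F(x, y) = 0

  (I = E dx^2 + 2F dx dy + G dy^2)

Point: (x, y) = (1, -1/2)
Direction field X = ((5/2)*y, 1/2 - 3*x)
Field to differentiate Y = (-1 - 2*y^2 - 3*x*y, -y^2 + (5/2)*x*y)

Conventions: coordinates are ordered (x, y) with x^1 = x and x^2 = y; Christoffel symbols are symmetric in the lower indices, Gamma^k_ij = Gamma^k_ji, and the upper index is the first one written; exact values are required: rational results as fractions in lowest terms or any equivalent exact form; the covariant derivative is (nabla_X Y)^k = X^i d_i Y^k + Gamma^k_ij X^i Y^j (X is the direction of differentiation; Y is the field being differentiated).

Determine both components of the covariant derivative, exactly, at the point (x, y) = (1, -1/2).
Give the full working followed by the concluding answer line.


E = 8, F = 0, G = 841/16 at the point
E_x = 0, E_y = 0, F_x = 0, F_y = 0, G_x = 29, G_y = 0
EG - F^2 = 841/2;  g^inv = (2/841) * [[841/16, 0], [0, 8]]
first-kind symbols [ij,l] = (1/2)(d_i g_jl + d_j g_il - d_l g_ij): [xx,x] = E_x/2 = 0, [xx,y] = F_x - E_y/2 = 0, [xy,x] = E_y/2 = 0, [xy,y] = G_x/2 = 29/2, [yy,x] = F_y - G_x/2 = -29/2, [yy,y] = G_y/2 = 0
Gamma^x_ij = (G*[ij,x] - F*[ij,y])/(EG - F^2), Gamma^y_ij = (E*[ij,y] - F*[ij,x])/(EG - F^2)
Gamma_xxx = 0, Gamma_xxy = 0, Gamma_xyy = -29/16, Gamma_yxx = 0, Gamma_yxy = 8/29, Gamma_yyy = 0
X = (-5/4, -5/2), Y = (0, -3/2) at the point

Answer: (nabla_X Y)^x = -395/64, (nabla_X Y)^y = -3095/464


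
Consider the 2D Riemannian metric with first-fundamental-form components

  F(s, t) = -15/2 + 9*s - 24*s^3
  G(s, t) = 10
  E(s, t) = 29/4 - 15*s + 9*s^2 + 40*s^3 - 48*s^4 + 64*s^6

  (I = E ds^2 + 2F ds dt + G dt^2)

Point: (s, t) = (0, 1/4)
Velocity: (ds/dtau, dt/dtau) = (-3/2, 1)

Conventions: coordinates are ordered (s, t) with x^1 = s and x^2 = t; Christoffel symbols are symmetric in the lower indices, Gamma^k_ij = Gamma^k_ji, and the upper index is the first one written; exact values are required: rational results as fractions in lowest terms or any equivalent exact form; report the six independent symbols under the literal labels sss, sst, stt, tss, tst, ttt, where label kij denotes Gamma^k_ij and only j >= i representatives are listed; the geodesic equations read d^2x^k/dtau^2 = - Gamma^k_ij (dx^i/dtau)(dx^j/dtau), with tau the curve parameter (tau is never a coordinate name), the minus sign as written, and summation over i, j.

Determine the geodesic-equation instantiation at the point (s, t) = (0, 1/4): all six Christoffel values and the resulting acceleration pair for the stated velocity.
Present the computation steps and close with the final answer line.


E = 29/4, F = -15/2, G = 10 at the point
E_s = -15, E_t = 0, F_s = 9, F_t = 0, G_s = 0, G_t = 0
EG - F^2 = 65/4;  g^inv = (4/65) * [[10, 15/2], [15/2, 29/4]]
first-kind symbols [ij,l] = (1/2)(d_i g_jl + d_j g_il - d_l g_ij): [ss,s] = E_s/2 = -15/2, [ss,t] = F_s - E_t/2 = 9, [st,s] = E_t/2 = 0, [st,t] = G_s/2 = 0, [tt,s] = F_t - G_s/2 = 0, [tt,t] = G_t/2 = 0
Gamma^s_ij = (G*[ij,s] - F*[ij,t])/(EG - F^2), Gamma^t_ij = (E*[ij,t] - F*[ij,s])/(EG - F^2)
Gamma_sss = -6/13, Gamma_sst = 0, Gamma_stt = 0, Gamma_tss = 36/65, Gamma_tst = 0, Gamma_ttt = 0
d^2s/dtau^2 = -(Gamma_sss*(-3/2)^2 + 2*Gamma_sst*(-3/2)*(1) + Gamma_stt*(1)^2) = 27/26
d^2t/dtau^2 = -(Gamma_tss*(-3/2)^2 + 2*Gamma_tst*(-3/2)*(1) + Gamma_ttt*(1)^2) = -81/65

Answer: Gamma_sss = -6/13, Gamma_sst = 0, Gamma_stt = 0, Gamma_tss = 36/65, Gamma_tst = 0, Gamma_ttt = 0; accelerations (d^2s/dtau^2, d^2t/dtau^2) = (27/26, -81/65)


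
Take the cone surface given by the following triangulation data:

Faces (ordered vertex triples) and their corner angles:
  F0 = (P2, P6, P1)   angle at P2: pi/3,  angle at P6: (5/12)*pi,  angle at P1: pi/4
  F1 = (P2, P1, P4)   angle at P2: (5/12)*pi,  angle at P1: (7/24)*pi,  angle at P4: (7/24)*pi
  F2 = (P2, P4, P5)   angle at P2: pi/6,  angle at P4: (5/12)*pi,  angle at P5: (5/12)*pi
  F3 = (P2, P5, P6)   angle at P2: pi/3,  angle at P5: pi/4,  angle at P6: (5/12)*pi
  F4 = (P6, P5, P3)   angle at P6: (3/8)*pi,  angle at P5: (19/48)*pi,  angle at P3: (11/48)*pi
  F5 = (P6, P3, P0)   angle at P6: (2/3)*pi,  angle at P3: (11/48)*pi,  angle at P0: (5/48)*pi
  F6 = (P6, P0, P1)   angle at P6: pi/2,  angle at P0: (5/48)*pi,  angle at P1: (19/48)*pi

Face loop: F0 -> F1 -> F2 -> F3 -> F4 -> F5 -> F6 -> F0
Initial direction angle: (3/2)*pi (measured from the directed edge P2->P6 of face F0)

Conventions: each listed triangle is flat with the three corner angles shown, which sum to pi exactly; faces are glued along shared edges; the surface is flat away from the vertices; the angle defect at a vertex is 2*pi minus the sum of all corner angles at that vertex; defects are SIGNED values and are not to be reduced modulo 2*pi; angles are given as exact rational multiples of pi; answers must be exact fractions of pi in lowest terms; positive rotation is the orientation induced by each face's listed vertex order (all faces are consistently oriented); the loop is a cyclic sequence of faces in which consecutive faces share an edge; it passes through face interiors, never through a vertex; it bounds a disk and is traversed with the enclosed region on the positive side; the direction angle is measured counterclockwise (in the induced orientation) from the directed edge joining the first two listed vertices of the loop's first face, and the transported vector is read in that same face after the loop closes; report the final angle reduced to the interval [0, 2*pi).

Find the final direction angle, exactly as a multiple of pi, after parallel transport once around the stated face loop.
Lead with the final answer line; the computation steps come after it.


Answer: final direction angle = (15/8)*pi

enclosed vertex P2: corner angles sum to (5/4)*pi, defect = 2*pi - (5/4)*pi = (3/4)*pi
enclosed vertex P6: corner angles sum to (19/8)*pi, defect = 2*pi - (19/8)*pi = (-3/8)*pi
by Gauss-Bonnet the loop rotates the vector by the enclosed defect sum (positive orientation, mod 2*pi)
final angle = (3/2)*pi + (3/8)*pi = (15/8)*pi (mod 2*pi)


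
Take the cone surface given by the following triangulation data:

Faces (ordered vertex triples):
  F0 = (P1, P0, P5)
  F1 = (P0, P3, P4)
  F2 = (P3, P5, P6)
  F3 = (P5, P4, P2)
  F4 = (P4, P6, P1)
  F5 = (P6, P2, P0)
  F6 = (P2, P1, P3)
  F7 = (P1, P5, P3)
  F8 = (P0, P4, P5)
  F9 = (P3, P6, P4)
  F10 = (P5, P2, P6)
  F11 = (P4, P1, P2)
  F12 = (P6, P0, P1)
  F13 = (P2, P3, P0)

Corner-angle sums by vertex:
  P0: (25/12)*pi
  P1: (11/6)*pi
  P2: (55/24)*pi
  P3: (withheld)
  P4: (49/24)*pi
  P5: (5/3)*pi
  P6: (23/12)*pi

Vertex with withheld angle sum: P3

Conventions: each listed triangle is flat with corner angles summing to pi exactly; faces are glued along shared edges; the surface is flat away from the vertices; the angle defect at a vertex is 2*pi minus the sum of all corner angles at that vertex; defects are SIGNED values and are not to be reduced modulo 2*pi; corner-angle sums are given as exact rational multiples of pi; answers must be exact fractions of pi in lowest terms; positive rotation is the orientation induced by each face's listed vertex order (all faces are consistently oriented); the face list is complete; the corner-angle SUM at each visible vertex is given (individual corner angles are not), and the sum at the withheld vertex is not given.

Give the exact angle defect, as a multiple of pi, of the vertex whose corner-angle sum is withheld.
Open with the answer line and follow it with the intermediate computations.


Answer: defect(P3) = -pi/6

V = 7, E = 21, F = 14; chi = V - E + F = 0
Gauss-Bonnet: total defect = 2*pi*chi = 0; visible defects sum to pi/6


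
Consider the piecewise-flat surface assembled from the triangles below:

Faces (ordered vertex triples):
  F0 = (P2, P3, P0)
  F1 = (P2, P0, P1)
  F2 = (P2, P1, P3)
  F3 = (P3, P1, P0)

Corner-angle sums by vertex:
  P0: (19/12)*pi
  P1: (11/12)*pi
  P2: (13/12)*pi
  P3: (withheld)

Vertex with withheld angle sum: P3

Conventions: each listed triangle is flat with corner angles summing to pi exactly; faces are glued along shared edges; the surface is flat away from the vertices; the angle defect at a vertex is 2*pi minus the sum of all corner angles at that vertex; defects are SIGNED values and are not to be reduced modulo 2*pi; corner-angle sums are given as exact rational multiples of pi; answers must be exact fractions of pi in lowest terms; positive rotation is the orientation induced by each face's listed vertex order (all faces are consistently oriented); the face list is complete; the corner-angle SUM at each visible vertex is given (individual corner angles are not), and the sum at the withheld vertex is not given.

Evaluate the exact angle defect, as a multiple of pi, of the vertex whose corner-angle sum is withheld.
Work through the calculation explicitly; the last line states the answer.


V = 4, E = 6, F = 4; chi = V - E + F = 2
Gauss-Bonnet: total defect = 2*pi*chi = 4*pi; visible defects sum to (29/12)*pi

Answer: defect(P3) = (19/12)*pi


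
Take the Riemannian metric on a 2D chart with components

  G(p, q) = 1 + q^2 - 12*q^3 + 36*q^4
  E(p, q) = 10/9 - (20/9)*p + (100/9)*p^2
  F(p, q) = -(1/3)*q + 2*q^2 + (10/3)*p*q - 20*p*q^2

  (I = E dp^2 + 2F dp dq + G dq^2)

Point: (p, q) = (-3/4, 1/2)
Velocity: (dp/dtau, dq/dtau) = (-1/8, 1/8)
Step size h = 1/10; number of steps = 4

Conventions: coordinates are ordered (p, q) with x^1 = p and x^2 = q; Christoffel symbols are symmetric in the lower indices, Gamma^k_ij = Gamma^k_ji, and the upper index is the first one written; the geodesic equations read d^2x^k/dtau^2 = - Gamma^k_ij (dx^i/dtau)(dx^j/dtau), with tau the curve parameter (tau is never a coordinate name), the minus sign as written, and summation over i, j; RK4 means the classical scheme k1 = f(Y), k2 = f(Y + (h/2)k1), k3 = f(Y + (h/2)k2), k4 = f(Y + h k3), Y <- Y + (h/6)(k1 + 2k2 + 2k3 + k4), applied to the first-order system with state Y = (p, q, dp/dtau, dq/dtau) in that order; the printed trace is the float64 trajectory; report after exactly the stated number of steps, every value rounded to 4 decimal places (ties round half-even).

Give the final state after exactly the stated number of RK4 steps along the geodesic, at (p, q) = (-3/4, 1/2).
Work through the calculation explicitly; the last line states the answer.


f(Y) = (dp/dtau, dq/dtau, -Gamma^p_ij Y'^i Y'^j, -Gamma^q_ij Y'^i Y'^j) with the Gammas evaluated at the stage position; h = 0.100000; intermediate values shown to 6 dp
step 0: p = -0.7500, q = 0.5000, dp/dtau = -0.1250, dq/dtau = 0.1250
step 1:
  k1: at (p, q) = (-0.750000, 0.500000), (dp/dtau, dq/dtau) = (-0.125000, 0.125000); Gamma_ppp = -0.941828, Gamma_ppq = 0.000000, Gamma_pqq = 1.412742, Gamma_qpp = -0.332410, Gamma_qpq = 0.000000, Gamma_qqq = 0.498615; k1 = (-0.125000, 0.125000, -0.007358, -0.002597)
  k2: at (p, q) = (-0.756250, 0.506250), (dp/dtau, dq/dtau) = (-0.125368, 0.124870); Gamma_ppp = -0.931800, Gamma_ppq = 0.000000, Gamma_pqq = 1.418665, Gamma_qpp = -0.336749, Gamma_qpq = 0.000000, Gamma_qqq = 0.512700; k2 = (-0.125368, 0.124870, -0.007475, -0.002702)
  k3: at (p, q) = (-0.756268, 0.506244), (dp/dtau, dq/dtau) = (-0.125374, 0.124865); Gamma_ppp = -0.931794, Gamma_ppq = 0.000000, Gamma_pqq = 1.418635, Gamma_qpp = -0.336729, Gamma_qpq = 0.000000, Gamma_qqq = 0.512662; k3 = (-0.125374, 0.124865, -0.007472, -0.002700)
  k4: at (p, q) = (-0.762537, 0.512486), (dp/dtau, dq/dtau) = (-0.125747, 0.124730); Gamma_ppp = -0.921772, Gamma_ppq = 0.000000, Gamma_pqq = 1.424093, Gamma_qpp = -0.340918, Gamma_qpq = 0.000000, Gamma_qqq = 0.526702; k4 = (-0.125747, 0.124730, -0.007580, -0.002803)
  Y <- Y + (h/6)(k1 + 2k2 + 2k3 + k4): p = -0.7625, q = 0.5125, dp/dtau = -0.1257, dq/dtau = 0.1247
step 2:
  k1: at (p, q) = (-0.762537, 0.512487), (dp/dtau, dq/dtau) = (-0.125747, 0.124730); Gamma_ppp = -0.921772, Gamma_ppq = 0.000000, Gamma_pqq = 1.424093, Gamma_qpp = -0.340919, Gamma_qpq = 0.000000, Gamma_qqq = 0.526703; k1 = (-0.125747, 0.124730, -0.007580, -0.002803)
  k2: at (p, q) = (-0.768825, 0.518723), (dp/dtau, dq/dtau) = (-0.126126, 0.124590); Gamma_ppp = -0.911759, Gamma_ppq = 0.000000, Gamma_pqq = 1.429094, Gamma_qpp = -0.344960, Gamma_qpq = 0.000000, Gamma_qqq = 0.540691; k2 = (-0.126126, 0.124590, -0.007679, -0.002905)
  k3: at (p, q) = (-0.768843, 0.518716), (dp/dtau, dq/dtau) = (-0.126131, 0.124585); Gamma_ppp = -0.911754, Gamma_ppq = 0.000000, Gamma_pqq = 1.429064, Gamma_qpp = -0.344939, Gamma_qpq = 0.000000, Gamma_qqq = 0.540650; k3 = (-0.126131, 0.124585, -0.007676, -0.002904)
  k4: at (p, q) = (-0.775150, 0.524945), (dp/dtau, dq/dtau) = (-0.126515, 0.124440); Gamma_ppp = -0.901756, Gamma_ppq = 0.000000, Gamma_pqq = 1.433614, Gamma_qpp = -0.348830, Gamma_qpq = 0.000000, Gamma_qqq = 0.554570; k4 = (-0.126515, 0.124440, -0.007766, -0.003004)
  Y <- Y + (h/6)(k1 + 2k2 + 2k3 + k4): p = -0.7752, q = 0.5249, dp/dtau = -0.1265, dq/dtau = 0.1244
step 3:
  k1: at (p, q) = (-0.775150, 0.524945), (dp/dtau, dq/dtau) = (-0.126515, 0.124439); Gamma_ppp = -0.901756, Gamma_ppq = 0.000000, Gamma_pqq = 1.433614, Gamma_qpp = -0.348830, Gamma_qpq = 0.000000, Gamma_qqq = 0.554571; k1 = (-0.126515, 0.124439, -0.007766, -0.003004)
  k2: at (p, q) = (-0.781476, 0.531167), (dp/dtau, dq/dtau) = (-0.126903, 0.124289); Gamma_ppp = -0.891774, Gamma_ppq = 0.000000, Gamma_pqq = 1.437721, Gamma_qpp = -0.352571, Gamma_qpq = 0.000000, Gamma_qqq = 0.568416; k2 = (-0.126903, 0.124289, -0.007848, -0.003103)
  k3: at (p, q) = (-0.781495, 0.531160), (dp/dtau, dq/dtau) = (-0.126907, 0.124284); Gamma_ppp = -0.891771, Gamma_ppq = 0.000000, Gamma_pqq = 1.437691, Gamma_qpp = -0.352550, Gamma_qpq = 0.000000, Gamma_qqq = 0.568372; k3 = (-0.126907, 0.124284, -0.007845, -0.003101)
  k4: at (p, q) = (-0.787841, 0.537374), (dp/dtau, dq/dtau) = (-0.127299, 0.124129); Gamma_ppp = -0.881812, Gamma_ppq = 0.000000, Gamma_pqq = 1.441361, Gamma_qpp = -0.356140, Gamma_qpq = 0.000000, Gamma_qqq = 0.582127; k4 = (-0.127299, 0.124129, -0.007919, -0.003198)
  Y <- Y + (h/6)(k1 + 2k2 + 2k3 + k4): p = -0.7878, q = 0.5374, dp/dtau = -0.1273, dq/dtau = 0.1241
step 4:
  k1: at (p, q) = (-0.787841, 0.537374), (dp/dtau, dq/dtau) = (-0.127299, 0.124129); Gamma_ppp = -0.881812, Gamma_ppq = 0.000000, Gamma_pqq = 1.441362, Gamma_qpp = -0.356140, Gamma_qpq = 0.000000, Gamma_qqq = 0.582127; k1 = (-0.127299, 0.124129, -0.007919, -0.003198)
  k2: at (p, q) = (-0.794206, 0.543580), (dp/dtau, dq/dtau) = (-0.127695, 0.123969); Gamma_ppp = -0.871878, Gamma_ppq = 0.000000, Gamma_pqq = 1.444605, Gamma_qpp = -0.359581, Gamma_qpq = 0.000000, Gamma_qqq = 0.595785; k2 = (-0.127695, 0.123969, -0.007984, -0.003293)
  k3: at (p, q) = (-0.794225, 0.543572), (dp/dtau, dq/dtau) = (-0.127699, 0.123965); Gamma_ppp = -0.871875, Gamma_ppq = 0.000000, Gamma_pqq = 1.444575, Gamma_qpp = -0.359559, Gamma_qpq = 0.000000, Gamma_qqq = 0.595739; k3 = (-0.127699, 0.123965, -0.007982, -0.003292)
  k4: at (p, q) = (-0.800611, 0.549770), (dp/dtau, dq/dtau) = (-0.128097, 0.123800); Gamma_ppp = -0.861971, Gamma_ppq = 0.000000, Gamma_pqq = 1.447399, Gamma_qpp = -0.362849, Gamma_qpq = 0.000000, Gamma_qqq = 0.609286; k4 = (-0.128097, 0.123800, -0.008039, -0.003384)
  Y <- Y + (h/6)(k1 + 2k2 + 2k3 + k4): p = -0.8006, q = 0.5498, dp/dtau = -0.1281, dq/dtau = 0.1238

Answer: p = -0.8006, q = 0.5498, dp/dtau = -0.1281, dq/dtau = 0.1238
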